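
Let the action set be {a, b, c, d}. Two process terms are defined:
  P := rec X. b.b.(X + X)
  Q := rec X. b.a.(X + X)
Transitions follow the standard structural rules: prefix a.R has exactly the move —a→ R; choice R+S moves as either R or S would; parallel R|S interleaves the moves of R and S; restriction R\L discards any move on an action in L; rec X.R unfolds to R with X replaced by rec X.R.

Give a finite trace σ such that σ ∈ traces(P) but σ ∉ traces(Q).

bb

Reachable graph of P (3 states):
  s0 = rec X. b.b.(X + X) | ··b··> s1
  s1 = b.((rec X. b.b.(X + X)) + (rec X. b.b.(X + X))) | ··b··> s2
  s2 = (rec X. b.b.(X + X)) + (rec X. b.b.(X + X)) | ··b··> s1
Reachable graph of Q (3 states):
  t0 = rec X. b.a.(X + X) | ··b··> t1
  t1 = a.((rec X. b.a.(X + X)) + (rec X. b.a.(X + X))) | ··a··> t2
  t2 = (rec X. b.a.(X + X)) + (rec X. b.a.(X + X)) | ··b··> t1
Executing bb from P (initial set {s0}):
  step 1 (b): {s1}
  step 2 (b): {s2}
  P completes σ.
Executing bb from Q (initial set {t0}):
  step 1 (b): {t1}
  step 2 (b): no successor for Q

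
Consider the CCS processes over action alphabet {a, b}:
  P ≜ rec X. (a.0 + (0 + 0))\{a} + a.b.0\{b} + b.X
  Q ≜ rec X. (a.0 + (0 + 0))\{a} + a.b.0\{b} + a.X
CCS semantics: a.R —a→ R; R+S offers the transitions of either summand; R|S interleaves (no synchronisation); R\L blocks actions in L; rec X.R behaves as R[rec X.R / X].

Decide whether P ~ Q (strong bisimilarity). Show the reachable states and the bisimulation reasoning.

P ≁ Q

Reachable graph of P (3 states):
  p0 = rec X. (a.0 + (0 + 0))\{a} + a.b.0\{b} + b.X → ··a··> p1, ··b··> p0
  p1 = b.0\{b} → ··b··> p2
  p2 = 0\{b} → stopped
Reachable graph of Q (3 states):
  q0 = rec X. (a.0 + (0 + 0))\{a} + a.b.0\{b} + a.X → ··a··> q0, ··a··> q1
  q1 = b.0\{b} → ··b··> q2
  q2 = 0\{b} → stopped
Coarsest stable partition (strong bisimilarity classes):
  B0 = {p0}
  B1 = {p1, q1}
  B2 = {p2, q2}
  B3 = {q0}
p0 ∈ B0, q0 ∈ B3 → different blocks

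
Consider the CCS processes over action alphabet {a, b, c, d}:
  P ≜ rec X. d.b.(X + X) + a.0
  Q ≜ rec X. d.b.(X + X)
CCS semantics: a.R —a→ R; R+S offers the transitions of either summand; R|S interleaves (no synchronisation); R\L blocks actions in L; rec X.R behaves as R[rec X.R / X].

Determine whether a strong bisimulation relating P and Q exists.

NO

Reachable graph of P (4 states):
  p0 = rec X. d.b.(X + X) + a.0 | --a--▸ p1, --d--▸ p2
  p1 = 0 | (no moves)
  p2 = b.((rec X. d.b.(X + X) + a.0) + (rec X. d.b.(X + X) + a.0)) | --b--▸ p3
  p3 = (rec X. d.b.(X + X) + a.0) + (rec X. d.b.(X + X) + a.0) | --a--▸ p1, --d--▸ p2
Reachable graph of Q (3 states):
  q0 = rec X. d.b.(X + X) | --d--▸ q1
  q1 = b.((rec X. d.b.(X + X)) + (rec X. d.b.(X + X))) | --b--▸ q2
  q2 = (rec X. d.b.(X + X)) + (rec X. d.b.(X + X)) | --d--▸ q1
Coarsest stable partition (strong bisimilarity classes):
  B0 = {p0, p3}
  B1 = {p1}
  B2 = {p2}
  B3 = {q0, q2}
  B4 = {q1}
p0 ∈ B0, q0 ∈ B3 → different blocks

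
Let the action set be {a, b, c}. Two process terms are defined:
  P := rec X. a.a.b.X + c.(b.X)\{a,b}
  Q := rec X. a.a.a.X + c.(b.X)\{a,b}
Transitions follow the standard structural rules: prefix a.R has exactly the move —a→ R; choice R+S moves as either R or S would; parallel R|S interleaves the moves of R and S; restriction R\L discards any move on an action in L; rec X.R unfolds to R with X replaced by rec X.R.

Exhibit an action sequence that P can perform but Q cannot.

Reachable graph of P (4 states):
  s0 = rec X. a.a.b.X + c.(b.X)\{a,b} :: —a→ s1, —c→ s2
  s1 = a.b.(rec X. a.a.b.X + c.(b.X)\{a,b}) :: —a→ s3
  s2 = (b.(rec X. a.a.b.X + c.(b.X)\{a,b}))\{a,b} :: deadlocked
  s3 = b.(rec X. a.a.b.X + c.(b.X)\{a,b}) :: —b→ s0
Reachable graph of Q (4 states):
  t0 = rec X. a.a.a.X + c.(b.X)\{a,b} :: —a→ t1, —c→ t2
  t1 = a.a.(rec X. a.a.a.X + c.(b.X)\{a,b}) :: —a→ t3
  t2 = (b.(rec X. a.a.a.X + c.(b.X)\{a,b}))\{a,b} :: deadlocked
  t3 = a.(rec X. a.a.a.X + c.(b.X)\{a,b}) :: —a→ t0
Run σ = ⟨aab⟩ on P: start {s0}
  after a @ step 1: {s1}
  after a @ step 2: {s3}
  after b @ step 3: {s0}
  P completes σ.
Run σ = ⟨aab⟩ on Q: start {t0}
  after a @ step 1: {t1}
  after a @ step 2: {t3}
  after b @ step 3: no successor for Q

aab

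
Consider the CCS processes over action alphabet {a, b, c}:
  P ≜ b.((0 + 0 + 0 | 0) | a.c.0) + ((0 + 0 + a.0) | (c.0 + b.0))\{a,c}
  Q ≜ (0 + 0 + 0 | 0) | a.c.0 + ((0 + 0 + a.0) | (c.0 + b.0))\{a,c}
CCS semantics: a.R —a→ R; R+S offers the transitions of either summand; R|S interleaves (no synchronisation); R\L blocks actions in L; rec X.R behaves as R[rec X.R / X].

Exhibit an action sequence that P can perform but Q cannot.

Reachable graph of P (5 states):
  u0 = b.((0 + 0 + 0 | 0) | a.c.0) + ((0 + 0 + a.0) | (c.0 + b.0))\{a,c} | --b--▸ u1, --b--▸ u2
  u1 = ((0 + 0 + a.0) | 0)\{a,c} | ·
  u2 = (0 + 0 + 0 | 0) | a.c.0 | --a--▸ u3
  u3 = (0 + 0 + 0 | 0) | c.0 | --c--▸ u4
  u4 = (0 + 0 + 0 | 0) | 0 | ·
Reachable graph of Q (4 states):
  v0 = (0 + 0 + 0 | 0) | a.c.0 + ((0 + 0 + a.0) | (c.0 + b.0))\{a,c} | --a--▸ v1, --b--▸ v2
  v1 = (0 + 0 + 0 | 0) | c.0 | --c--▸ v3
  v2 = ((0 + 0 + a.0) | 0)\{a,c} | ·
  v3 = (0 + 0 + 0 | 0) | 0 | ·
Run σ = ⟨ba⟩ on P: start {u0}
  [1] b ⇒ {u1, u2}
  [2] a ⇒ {u3}
  ✓ P
Run σ = ⟨ba⟩ on Q: start {v0}
  [1] b ⇒ {v2}
  [2] a ⇒ no successor for Q

ba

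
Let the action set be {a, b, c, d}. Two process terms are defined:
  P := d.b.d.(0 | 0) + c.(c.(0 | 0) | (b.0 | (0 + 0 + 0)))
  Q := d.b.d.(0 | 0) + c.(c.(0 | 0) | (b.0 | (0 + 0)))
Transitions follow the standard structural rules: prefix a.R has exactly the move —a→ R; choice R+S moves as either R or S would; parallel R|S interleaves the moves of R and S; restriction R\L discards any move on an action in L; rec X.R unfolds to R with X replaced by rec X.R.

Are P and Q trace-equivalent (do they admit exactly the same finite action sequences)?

traces(P) = traces(Q)

LTS(P): 8 reachable states
  m0 = d.b.d.(0 | 0) + c.(c.(0 | 0) | (b.0 | (0 + 0 + 0))) ⊢ =c=> m1, =d=> m2
  m1 = c.(0 | 0) | (b.0 | (0 + 0 + 0)) ⊢ =b=> m3, =c=> m4
  m2 = b.d.(0 | 0) ⊢ =b=> m5
  m3 = c.(0 | 0) | (0 | (0 + 0 + 0)) ⊢ =c=> m6
  m4 = 0 | 0 | (b.0 | (0 + 0 + 0)) ⊢ =b=> m6
  m5 = d.(0 | 0) ⊢ =d=> m7
  m6 = 0 | 0 | (0 | (0 + 0 + 0)) ⊢ stopped
  m7 = 0 | 0 ⊢ stopped
LTS(Q): 8 reachable states
  n0 = d.b.d.(0 | 0) + c.(c.(0 | 0) | (b.0 | (0 + 0))) ⊢ =c=> n1, =d=> n2
  n1 = c.(0 | 0) | (b.0 | (0 + 0)) ⊢ =b=> n3, =c=> n4
  n2 = b.d.(0 | 0) ⊢ =b=> n5
  n3 = c.(0 | 0) | (0 | (0 + 0)) ⊢ =c=> n6
  n4 = 0 | 0 | (b.0 | (0 + 0)) ⊢ =b=> n6
  n5 = d.(0 | 0) ⊢ =d=> n7
  n6 = 0 | 0 | (0 | (0 + 0)) ⊢ stopped
  n7 = 0 | 0 ⊢ stopped
Partition-refinement fixed point:
  B0 = {m0, n0}
  B1 = {m1, n1}
  B2 = {m4, n4}
  B3 = {m6, m7, n6, n7}
  B4 = {m3, n3}
  B5 = {m2, n2}
  B6 = {m5, n5}
m0 ∈ B0, n0 ∈ B0 → same block
Bisimilar ⇒ trace-equivalent.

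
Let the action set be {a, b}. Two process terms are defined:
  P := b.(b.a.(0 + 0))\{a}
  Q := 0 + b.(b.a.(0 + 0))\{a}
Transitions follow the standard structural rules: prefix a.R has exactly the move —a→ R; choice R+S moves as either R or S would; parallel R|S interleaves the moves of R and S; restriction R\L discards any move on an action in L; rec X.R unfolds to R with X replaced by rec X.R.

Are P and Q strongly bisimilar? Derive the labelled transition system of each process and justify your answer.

LTS(P): 3 reachable states
  u0 = b.(b.a.(0 + 0))\{a} → —b→ u1
  u1 = (b.a.(0 + 0))\{a} → —b→ u2
  u2 = (a.(0 + 0))\{a} → ·
LTS(Q): 3 reachable states
  v0 = 0 + b.(b.a.(0 + 0))\{a} → —b→ v1
  v1 = (b.a.(0 + 0))\{a} → —b→ v2
  v2 = (a.(0 + 0))\{a} → ·
Bisimilarity quotient blocks:
  B0 = {u0, v0}
  B1 = {u1, v1}
  B2 = {u2, v2}
u0 ∈ B0, v0 ∈ B0 → same block

P ~ Q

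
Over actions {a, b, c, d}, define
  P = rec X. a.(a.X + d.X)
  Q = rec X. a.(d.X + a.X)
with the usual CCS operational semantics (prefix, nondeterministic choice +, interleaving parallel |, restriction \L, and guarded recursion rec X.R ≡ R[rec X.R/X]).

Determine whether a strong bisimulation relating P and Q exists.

LTS(P): 2 reachable states
  m0 = rec X. a.(a.X + d.X) :: —a→ m1
  m1 = a.(rec X. a.(a.X + d.X)) + d.(rec X. a.(a.X + d.X)) :: —a→ m0, —d→ m0
LTS(Q): 2 reachable states
  n0 = rec X. a.(d.X + a.X) :: —a→ n1
  n1 = d.(rec X. a.(d.X + a.X)) + a.(rec X. a.(d.X + a.X)) :: —a→ n0, —d→ n0
Bisimilarity quotient blocks:
  B0 = {m0, n0}
  B1 = {m1, n1}
m0 ∈ B0, n0 ∈ B0 → same block

P ~ Q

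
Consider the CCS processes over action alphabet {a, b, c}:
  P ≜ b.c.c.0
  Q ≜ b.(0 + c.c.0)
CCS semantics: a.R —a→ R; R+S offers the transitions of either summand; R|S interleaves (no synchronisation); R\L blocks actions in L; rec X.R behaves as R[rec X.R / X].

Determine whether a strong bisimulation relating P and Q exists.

YES

P's transition system — 4 states:
  m0 = b.c.c.0 → --b--▸ m1
  m1 = c.c.0 → --c--▸ m2
  m2 = c.0 → --c--▸ m3
  m3 = 0 → deadlocked
Q's transition system — 4 states:
  n0 = b.(0 + c.c.0) → --b--▸ n1
  n1 = 0 + c.c.0 → --c--▸ n2
  n2 = c.0 → --c--▸ n3
  n3 = 0 → deadlocked
Partition-refinement fixed point:
  B0 = {m0, n0}
  B1 = {m1, n1}
  B2 = {m2, n2}
  B3 = {m3, n3}
m0 ∈ B0, n0 ∈ B0 → same block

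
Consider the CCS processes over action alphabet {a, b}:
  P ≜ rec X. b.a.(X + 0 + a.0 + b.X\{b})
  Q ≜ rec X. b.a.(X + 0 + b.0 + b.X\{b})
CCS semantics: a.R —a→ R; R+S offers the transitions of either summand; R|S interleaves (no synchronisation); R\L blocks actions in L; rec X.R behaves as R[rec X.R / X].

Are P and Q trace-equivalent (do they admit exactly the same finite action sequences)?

trace-distinct — witness ⟨baa⟩

Reachable graph of P (5 states):
  p0 = rec X. b.a.(X + 0 + a.0 + b.X\{b}) has moves -b-> p1
  p1 = a.((rec X. b.a.(X + 0 + a.0 + b.X\{b})) + 0 + a.0 + b.(rec X. b.a.(X + 0 + a.0 + b.X\{b}))\{b}) has moves -a-> p2
  p2 = (rec X. b.a.(X + 0 + a.0 + b.X\{b})) + 0 + a.0 + b.(rec X. b.a.(X + 0 + a.0 + b.X\{b}))\{b} has moves -a-> p3, -b-> p1, -b-> p4
  p3 = 0 has moves ·
  p4 = (rec X. b.a.(X + 0 + a.0 + b.X\{b}))\{b} has moves ·
Reachable graph of Q (5 states):
  q0 = rec X. b.a.(X + 0 + b.0 + b.X\{b}) has moves -b-> q1
  q1 = a.((rec X. b.a.(X + 0 + b.0 + b.X\{b})) + 0 + b.0 + b.(rec X. b.a.(X + 0 + b.0 + b.X\{b}))\{b}) has moves -a-> q2
  q2 = (rec X. b.a.(X + 0 + b.0 + b.X\{b})) + 0 + b.0 + b.(rec X. b.a.(X + 0 + b.0 + b.X\{b}))\{b} has moves -b-> q1, -b-> q3, -b-> q4
  q3 = (rec X. b.a.(X + 0 + b.0 + b.X\{b}))\{b} has moves ·
  q4 = 0 has moves ·
Run σ = ⟨baa⟩ on P: start {p0}
  step 1 (b): {p1}
  step 2 (a): {p2}
  step 3 (a): {p3}
  — P admits the full trace.
Run σ = ⟨baa⟩ on Q: start {q0}
  step 1 (b): {q1}
  step 2 (a): {q2}
  step 3 (a): ∅  — Q cannot continue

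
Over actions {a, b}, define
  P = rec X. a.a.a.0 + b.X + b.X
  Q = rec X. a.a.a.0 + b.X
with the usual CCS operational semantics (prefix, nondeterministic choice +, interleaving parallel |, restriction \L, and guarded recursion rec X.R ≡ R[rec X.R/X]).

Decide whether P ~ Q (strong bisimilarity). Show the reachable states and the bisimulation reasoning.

LTS(P): 4 reachable states
  p0 = rec X. a.a.a.0 + b.X + b.X :: ··a··> p1, ··b··> p0
  p1 = a.a.0 :: ··a··> p2
  p2 = a.0 :: ··a··> p3
  p3 = 0 :: stopped
LTS(Q): 4 reachable states
  q0 = rec X. a.a.a.0 + b.X :: ··a··> q1, ··b··> q0
  q1 = a.a.0 :: ··a··> q2
  q2 = a.0 :: ··a··> q3
  q3 = 0 :: stopped
Bisimilarity quotient blocks:
  B0 = {p0, q0}
  B1 = {p1, q1}
  B2 = {p2, q2}
  B3 = {p3, q3}
p0 ∈ B0, q0 ∈ B0 → same block

YES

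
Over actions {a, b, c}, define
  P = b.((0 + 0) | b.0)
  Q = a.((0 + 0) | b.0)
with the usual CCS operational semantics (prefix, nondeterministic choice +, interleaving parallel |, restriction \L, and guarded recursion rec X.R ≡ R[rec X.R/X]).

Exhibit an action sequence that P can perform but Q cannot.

LTS(P): 3 reachable states
  u0 = b.((0 + 0) | b.0) :: ··b··> u1
  u1 = (0 + 0) | b.0 :: ··b··> u2
  u2 = (0 + 0) | 0 :: stopped
LTS(Q): 3 reachable states
  v0 = a.((0 + 0) | b.0) :: ··a··> v1
  v1 = (0 + 0) | b.0 :: ··b··> v2
  v2 = (0 + 0) | 0 :: stopped
Executing b from P (initial set {u0}):
  [1] b ⇒ {u1}
  — P admits the full trace.
Executing b from Q (initial set {v0}):
  [1] b ⇒ no successor for Q

b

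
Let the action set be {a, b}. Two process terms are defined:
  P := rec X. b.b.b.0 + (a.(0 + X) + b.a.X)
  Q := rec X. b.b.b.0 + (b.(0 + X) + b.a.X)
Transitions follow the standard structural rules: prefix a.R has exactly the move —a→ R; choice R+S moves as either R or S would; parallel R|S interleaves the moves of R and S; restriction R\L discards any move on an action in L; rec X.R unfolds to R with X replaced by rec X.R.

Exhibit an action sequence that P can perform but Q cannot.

a

Reachable graph of P (6 states):
  s0 = rec X. b.b.b.0 + (a.(0 + X) + b.a.X) has moves -a-> s1, -b-> s2, -b-> s3
  s1 = 0 + (rec X. b.b.b.0 + (a.(0 + X) + b.a.X)) has moves -a-> s1, -b-> s2, -b-> s3
  s2 = a.(rec X. b.b.b.0 + (a.(0 + X) + b.a.X)) has moves -a-> s0
  s3 = b.b.0 has moves -b-> s4
  s4 = b.0 has moves -b-> s5
  s5 = 0 has moves stopped
Reachable graph of Q (6 states):
  t0 = rec X. b.b.b.0 + (b.(0 + X) + b.a.X) has moves -b-> t1, -b-> t2, -b-> t3
  t1 = 0 + (rec X. b.b.b.0 + (b.(0 + X) + b.a.X)) has moves -b-> t1, -b-> t2, -b-> t3
  t2 = a.(rec X. b.b.b.0 + (b.(0 + X) + b.a.X)) has moves -a-> t0
  t3 = b.b.0 has moves -b-> t4
  t4 = b.0 has moves -b-> t5
  t5 = 0 has moves stopped
Run σ = ⟨a⟩ on P: start {s0}
  after a @ step 1: {s1}
  — P admits the full trace.
Run σ = ⟨a⟩ on Q: start {t0}
  after a @ step 1: ∅  — Q cannot continue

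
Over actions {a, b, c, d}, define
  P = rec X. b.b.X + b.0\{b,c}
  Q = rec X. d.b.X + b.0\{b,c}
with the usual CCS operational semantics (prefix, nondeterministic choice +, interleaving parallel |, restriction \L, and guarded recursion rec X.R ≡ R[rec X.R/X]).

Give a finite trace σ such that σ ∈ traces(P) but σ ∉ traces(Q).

LTS(P): 3 reachable states
  m0 = rec X. b.b.X + b.0\{b,c} → ··b··> m1, ··b··> m2
  m1 = 0\{b,c} → ∅
  m2 = b.(rec X. b.b.X + b.0\{b,c}) → ··b··> m0
LTS(Q): 3 reachable states
  n0 = rec X. d.b.X + b.0\{b,c} → ··b··> n1, ··d··> n2
  n1 = 0\{b,c} → ∅
  n2 = b.(rec X. d.b.X + b.0\{b,c}) → ··b··> n0
Run σ = ⟨bb⟩ on P: start {m0}
  step 1 (b): {m1, m2}
  step 2 (b): {m0}
  ✓ P
Run σ = ⟨bb⟩ on Q: start {n0}
  step 1 (b): {n1}
  step 2 (b): ∅ (Q stuck)

bb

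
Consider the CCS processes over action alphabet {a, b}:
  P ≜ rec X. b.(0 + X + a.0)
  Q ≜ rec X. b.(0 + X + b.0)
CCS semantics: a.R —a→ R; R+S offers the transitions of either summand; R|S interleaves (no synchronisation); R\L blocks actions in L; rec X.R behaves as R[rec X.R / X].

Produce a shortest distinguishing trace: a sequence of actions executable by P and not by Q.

P's transition system — 3 states:
  p0 = rec X. b.(0 + X + a.0) :: —b→ p1
  p1 = 0 + (rec X. b.(0 + X + a.0)) + a.0 :: —a→ p2, —b→ p1
  p2 = 0 :: ·
Q's transition system — 3 states:
  q0 = rec X. b.(0 + X + b.0) :: —b→ q1
  q1 = 0 + (rec X. b.(0 + X + b.0)) + b.0 :: —b→ q1, —b→ q2
  q2 = 0 :: ·
Run σ = ⟨ba⟩ on P: start {p0}
  step 1 (b): {p1}
  step 2 (a): {p2}
  ✓ P
Run σ = ⟨ba⟩ on Q: start {q0}
  step 1 (b): {q1}
  step 2 (a): no successor for Q

ba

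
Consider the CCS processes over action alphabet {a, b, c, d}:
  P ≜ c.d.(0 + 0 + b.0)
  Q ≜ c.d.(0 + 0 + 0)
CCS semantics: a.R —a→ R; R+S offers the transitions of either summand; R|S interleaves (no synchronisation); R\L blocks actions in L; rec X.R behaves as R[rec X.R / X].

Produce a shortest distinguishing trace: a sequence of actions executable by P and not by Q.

cdb

Reachable graph of P (4 states):
  m0 = c.d.(0 + 0 + b.0) :: --c--▸ m1
  m1 = d.(0 + 0 + b.0) :: --d--▸ m2
  m2 = 0 + 0 + b.0 :: --b--▸ m3
  m3 = 0 :: deadlocked
Reachable graph of Q (3 states):
  n0 = c.d.(0 + 0 + 0) :: --c--▸ n1
  n1 = d.(0 + 0 + 0) :: --d--▸ n2
  n2 = 0 + 0 + 0 :: deadlocked
Trace ⟨cdb⟩ through P, begin at {m0}:
  [1] c ⇒ {m1}
  [2] d ⇒ {m2}
  [3] b ⇒ {m3}
  P completes σ.
Trace ⟨cdb⟩ through Q, begin at {n0}:
  [1] c ⇒ {n1}
  [2] d ⇒ {n2}
  [3] b ⇒ ∅  — Q cannot continue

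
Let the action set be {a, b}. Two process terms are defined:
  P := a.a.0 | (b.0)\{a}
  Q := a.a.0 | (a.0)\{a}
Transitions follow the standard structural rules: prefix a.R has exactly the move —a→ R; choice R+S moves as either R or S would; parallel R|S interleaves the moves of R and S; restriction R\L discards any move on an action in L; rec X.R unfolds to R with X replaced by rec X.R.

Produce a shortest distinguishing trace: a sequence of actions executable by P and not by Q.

b

P's transition system — 6 states:
  m0 = a.a.0 | (b.0)\{a} :: —a→ m1, —b→ m2
  m1 = a.0 | (b.0)\{a} :: —a→ m3, —b→ m4
  m2 = a.a.0 | 0\{a} :: —a→ m4
  m3 = 0 | (b.0)\{a} :: —b→ m5
  m4 = a.0 | 0\{a} :: —a→ m5
  m5 = 0 | 0\{a} :: ·
Q's transition system — 3 states:
  n0 = a.a.0 | (a.0)\{a} :: —a→ n1
  n1 = a.0 | (a.0)\{a} :: —a→ n2
  n2 = 0 | (a.0)\{a} :: ·
Run σ = ⟨b⟩ on P: start {m0}
  [1] b ⇒ {m2}
  ✓ P
Run σ = ⟨b⟩ on Q: start {n0}
  [1] b ⇒ ∅ (Q stuck)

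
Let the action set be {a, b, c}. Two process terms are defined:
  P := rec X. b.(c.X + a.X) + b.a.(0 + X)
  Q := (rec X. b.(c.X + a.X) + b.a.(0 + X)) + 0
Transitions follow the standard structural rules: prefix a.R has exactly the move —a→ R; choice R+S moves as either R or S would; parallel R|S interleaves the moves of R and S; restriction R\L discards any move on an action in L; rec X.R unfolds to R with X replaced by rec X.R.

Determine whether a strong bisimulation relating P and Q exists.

Reachable graph of P (4 states):
  u0 = rec X. b.(c.X + a.X) + b.a.(0 + X) → --b--▸ u1, --b--▸ u2
  u1 = a.(0 + (rec X. b.(c.X + a.X) + b.a.(0 + X))) → --a--▸ u3
  u2 = c.(rec X. b.(c.X + a.X) + b.a.(0 + X)) + a.(rec X. b.(c.X + a.X) + b.a.(0 + X)) → --a--▸ u0, --c--▸ u0
  u3 = 0 + (rec X. b.(c.X + a.X) + b.a.(0 + X)) → --b--▸ u1, --b--▸ u2
Reachable graph of Q (5 states):
  v0 = (rec X. b.(c.X + a.X) + b.a.(0 + X)) + 0 → --b--▸ v1, --b--▸ v2
  v1 = a.(0 + (rec X. b.(c.X + a.X) + b.a.(0 + X))) → --a--▸ v3
  v2 = c.(rec X. b.(c.X + a.X) + b.a.(0 + X)) + a.(rec X. b.(c.X + a.X) + b.a.(0 + X)) → --a--▸ v4, --c--▸ v4
  v3 = 0 + (rec X. b.(c.X + a.X) + b.a.(0 + X)) → --b--▸ v1, --b--▸ v2
  v4 = rec X. b.(c.X + a.X) + b.a.(0 + X) → --b--▸ v1, --b--▸ v2
Coarsest stable partition (strong bisimilarity classes):
  B0 = {u0, u3, v0, v3, v4}
  B1 = {u2, v2}
  B2 = {u1, v1}
u0 ∈ B0, v0 ∈ B0 → same block

YES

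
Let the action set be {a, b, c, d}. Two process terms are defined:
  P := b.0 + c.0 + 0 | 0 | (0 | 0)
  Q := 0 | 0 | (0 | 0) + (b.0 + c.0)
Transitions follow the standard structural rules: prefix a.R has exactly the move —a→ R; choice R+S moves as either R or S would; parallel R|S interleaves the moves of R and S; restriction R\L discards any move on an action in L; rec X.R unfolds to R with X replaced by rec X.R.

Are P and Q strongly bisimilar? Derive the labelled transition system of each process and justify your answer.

P ~ Q

LTS(P): 2 reachable states
  p0 = b.0 + c.0 + 0 | 0 | (0 | 0) | --b--▸ p1, --c--▸ p1
  p1 = 0 | ·
LTS(Q): 2 reachable states
  q0 = 0 | 0 | (0 | 0) + (b.0 + c.0) | --b--▸ q1, --c--▸ q1
  q1 = 0 | ·
Coarsest stable partition (strong bisimilarity classes):
  B0 = {p0, q0}
  B1 = {p1, q1}
p0 ∈ B0, q0 ∈ B0 → same block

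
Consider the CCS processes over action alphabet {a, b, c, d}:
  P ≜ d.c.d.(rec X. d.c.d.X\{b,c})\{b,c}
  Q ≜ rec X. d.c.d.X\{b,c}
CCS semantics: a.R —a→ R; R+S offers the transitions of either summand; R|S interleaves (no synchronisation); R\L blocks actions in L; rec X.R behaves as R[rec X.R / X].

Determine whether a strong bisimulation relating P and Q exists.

P ~ Q

P's transition system — 5 states:
  p0 = d.c.d.(rec X. d.c.d.X\{b,c})\{b,c} → --d--▸ p1
  p1 = c.d.(rec X. d.c.d.X\{b,c})\{b,c} → --c--▸ p2
  p2 = d.(rec X. d.c.d.X\{b,c})\{b,c} → --d--▸ p3
  p3 = (rec X. d.c.d.X\{b,c})\{b,c} → --d--▸ p4
  p4 = (c.d.(rec X. d.c.d.X\{b,c})\{b,c})\{b,c} → ∅
Q's transition system — 5 states:
  q0 = rec X. d.c.d.X\{b,c} → --d--▸ q1
  q1 = c.d.(rec X. d.c.d.X\{b,c})\{b,c} → --c--▸ q2
  q2 = d.(rec X. d.c.d.X\{b,c})\{b,c} → --d--▸ q3
  q3 = (rec X. d.c.d.X\{b,c})\{b,c} → --d--▸ q4
  q4 = (c.d.(rec X. d.c.d.X\{b,c})\{b,c})\{b,c} → ∅
Bisimilarity quotient blocks:
  B0 = {p0, q0}
  B1 = {p1, q1}
  B2 = {p2, q2}
  B3 = {p3, q3}
  B4 = {p4, q4}
p0 ∈ B0, q0 ∈ B0 → same block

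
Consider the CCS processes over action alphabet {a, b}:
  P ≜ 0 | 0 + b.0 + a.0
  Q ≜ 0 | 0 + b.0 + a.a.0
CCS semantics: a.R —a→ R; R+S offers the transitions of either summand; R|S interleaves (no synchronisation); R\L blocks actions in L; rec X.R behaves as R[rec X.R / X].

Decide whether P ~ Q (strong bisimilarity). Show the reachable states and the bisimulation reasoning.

NO

Reachable graph of P (2 states):
  u0 = 0 | 0 + b.0 + a.0 → =a=> u1, =b=> u1
  u1 = 0 → (no moves)
Reachable graph of Q (3 states):
  v0 = 0 | 0 + b.0 + a.a.0 → =a=> v1, =b=> v2
  v1 = a.0 → =a=> v2
  v2 = 0 → (no moves)
Bisimilarity quotient blocks:
  B0 = {u0}
  B1 = {u1, v2}
  B2 = {v0}
  B3 = {v1}
u0 ∈ B0, v0 ∈ B2 → different blocks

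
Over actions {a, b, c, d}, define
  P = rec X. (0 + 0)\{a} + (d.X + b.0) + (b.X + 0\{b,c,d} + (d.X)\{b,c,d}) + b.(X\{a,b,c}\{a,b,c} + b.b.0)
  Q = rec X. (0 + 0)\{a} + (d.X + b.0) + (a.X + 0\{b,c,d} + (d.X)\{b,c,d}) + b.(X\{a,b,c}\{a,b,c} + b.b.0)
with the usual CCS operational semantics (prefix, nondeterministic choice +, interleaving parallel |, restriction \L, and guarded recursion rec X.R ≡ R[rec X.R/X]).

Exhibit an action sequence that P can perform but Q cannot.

bbd

Reachable graph of P (5 states):
  m0 = rec X. (0 + 0)\{a} + (d.X + b.0) + (b.X + 0\{b,c,d} + (d.X)\{b,c,d}) + b.(X\{a,b,c}\{a,b,c} + b.b.0) :: -b-> m0, -b-> m1, -b-> m2, -d-> m0
  m1 = (rec X. (0 + 0)\{a} + (d.X + b.0) + (b.X + 0\{b,c,d} + (d.X)\{b,c,d}) + b.(X\{a,b,c}\{a,b,c} + b.b.0))\{a,b,c}\{a,b,c} + b.b.0 :: -b-> m3, -d-> m4
  m2 = 0 :: stopped
  m3 = b.0 :: -b-> m2
  m4 = (rec X. (0 + 0)\{a} + (d.X + b.0) + (b.X + 0\{b,c,d} + (d.X)\{b,c,d}) + b.(X\{a,b,c}\{a,b,c} + b.b.0))\{a,b,c}\{a,b,c} :: -d-> m4
Reachable graph of Q (5 states):
  n0 = rec X. (0 + 0)\{a} + (d.X + b.0) + (a.X + 0\{b,c,d} + (d.X)\{b,c,d}) + b.(X\{a,b,c}\{a,b,c} + b.b.0) :: -a-> n0, -b-> n1, -b-> n2, -d-> n0
  n1 = (rec X. (0 + 0)\{a} + (d.X + b.0) + (a.X + 0\{b,c,d} + (d.X)\{b,c,d}) + b.(X\{a,b,c}\{a,b,c} + b.b.0))\{a,b,c}\{a,b,c} + b.b.0 :: -b-> n3, -d-> n4
  n2 = 0 :: stopped
  n3 = b.0 :: -b-> n2
  n4 = (rec X. (0 + 0)\{a} + (d.X + b.0) + (a.X + 0\{b,c,d} + (d.X)\{b,c,d}) + b.(X\{a,b,c}\{a,b,c} + b.b.0))\{a,b,c}\{a,b,c} :: -d-> n4
Trace ⟨bbd⟩ through P, begin at {m0}:
  [1] b ⇒ {m0, m1, m2}
  [2] b ⇒ {m0, m1, m2, m3}
  [3] d ⇒ {m0, m4}
  ✓ P
Trace ⟨bbd⟩ through Q, begin at {n0}:
  [1] b ⇒ {n1, n2}
  [2] b ⇒ {n3}
  [3] d ⇒ ∅  — Q cannot continue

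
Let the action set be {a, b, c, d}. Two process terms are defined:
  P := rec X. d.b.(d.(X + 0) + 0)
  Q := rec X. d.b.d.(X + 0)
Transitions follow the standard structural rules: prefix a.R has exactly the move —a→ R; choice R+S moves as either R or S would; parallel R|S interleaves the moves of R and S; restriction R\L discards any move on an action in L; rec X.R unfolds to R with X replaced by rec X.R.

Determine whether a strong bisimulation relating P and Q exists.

Reachable graph of P (4 states):
  u0 = rec X. d.b.(d.(X + 0) + 0) ⊢ =d=> u1
  u1 = b.(d.((rec X. d.b.(d.(X + 0) + 0)) + 0) + 0) ⊢ =b=> u2
  u2 = d.((rec X. d.b.(d.(X + 0) + 0)) + 0) + 0 ⊢ =d=> u3
  u3 = (rec X. d.b.(d.(X + 0) + 0)) + 0 ⊢ =d=> u1
Reachable graph of Q (4 states):
  v0 = rec X. d.b.d.(X + 0) ⊢ =d=> v1
  v1 = b.d.((rec X. d.b.d.(X + 0)) + 0) ⊢ =b=> v2
  v2 = d.((rec X. d.b.d.(X + 0)) + 0) ⊢ =d=> v3
  v3 = (rec X. d.b.d.(X + 0)) + 0 ⊢ =d=> v1
Coarsest stable partition (strong bisimilarity classes):
  B0 = {u0, u3, v0, v3}
  B1 = {u1, v1}
  B2 = {u2, v2}
u0 ∈ B0, v0 ∈ B0 → same block

YES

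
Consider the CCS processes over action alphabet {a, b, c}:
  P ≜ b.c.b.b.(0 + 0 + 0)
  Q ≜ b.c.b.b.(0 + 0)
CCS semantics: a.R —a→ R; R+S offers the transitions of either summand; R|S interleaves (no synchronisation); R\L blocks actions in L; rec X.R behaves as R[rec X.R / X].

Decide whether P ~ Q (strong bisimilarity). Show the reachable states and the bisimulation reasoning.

P's transition system — 5 states:
  p0 = b.c.b.b.(0 + 0 + 0) ⊢ —b→ p1
  p1 = c.b.b.(0 + 0 + 0) ⊢ —c→ p2
  p2 = b.b.(0 + 0 + 0) ⊢ —b→ p3
  p3 = b.(0 + 0 + 0) ⊢ —b→ p4
  p4 = 0 + 0 + 0 ⊢ ·
Q's transition system — 5 states:
  q0 = b.c.b.b.(0 + 0) ⊢ —b→ q1
  q1 = c.b.b.(0 + 0) ⊢ —c→ q2
  q2 = b.b.(0 + 0) ⊢ —b→ q3
  q3 = b.(0 + 0) ⊢ —b→ q4
  q4 = 0 + 0 ⊢ ·
Bisimilarity quotient blocks:
  B0 = {p0, q0}
  B1 = {p1, q1}
  B2 = {p2, q2}
  B3 = {p3, q3}
  B4 = {p4, q4}
p0 ∈ B0, q0 ∈ B0 → same block

bisimilar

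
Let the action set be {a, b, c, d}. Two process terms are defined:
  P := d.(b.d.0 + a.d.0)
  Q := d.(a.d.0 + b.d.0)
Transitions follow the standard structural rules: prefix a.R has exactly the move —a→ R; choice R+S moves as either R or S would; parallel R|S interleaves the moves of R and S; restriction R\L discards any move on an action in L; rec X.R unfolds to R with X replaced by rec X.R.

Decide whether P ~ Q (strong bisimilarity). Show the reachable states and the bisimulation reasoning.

bisimilar

LTS(P): 4 reachable states
  s0 = d.(b.d.0 + a.d.0) :: =d=> s1
  s1 = b.d.0 + a.d.0 :: =a=> s2, =b=> s2
  s2 = d.0 :: =d=> s3
  s3 = 0 :: ·
LTS(Q): 4 reachable states
  t0 = d.(a.d.0 + b.d.0) :: =d=> t1
  t1 = a.d.0 + b.d.0 :: =a=> t2, =b=> t2
  t2 = d.0 :: =d=> t3
  t3 = 0 :: ·
Bisimilarity quotient blocks:
  B0 = {s0, t0}
  B1 = {s1, t1}
  B2 = {s2, t2}
  B3 = {s3, t3}
s0 ∈ B0, t0 ∈ B0 → same block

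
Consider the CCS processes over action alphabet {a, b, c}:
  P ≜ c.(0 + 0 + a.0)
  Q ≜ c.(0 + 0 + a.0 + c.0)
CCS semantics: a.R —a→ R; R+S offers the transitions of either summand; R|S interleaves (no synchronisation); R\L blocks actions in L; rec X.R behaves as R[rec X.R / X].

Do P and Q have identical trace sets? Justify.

NO — witness ⟨cc⟩

Reachable graph of P (3 states):
  m0 = c.(0 + 0 + a.0) → —c→ m1
  m1 = 0 + 0 + a.0 → —a→ m2
  m2 = 0 → ·
Reachable graph of Q (3 states):
  n0 = c.(0 + 0 + a.0 + c.0) → —c→ n1
  n1 = 0 + 0 + a.0 + c.0 → —a→ n2, —c→ n2
  n2 = 0 → ·
Run σ = ⟨cc⟩ on Q: start {n0}
  [1] c ⇒ {n1}
  [2] c ⇒ {n2}
  — Q admits the full trace.
Run σ = ⟨cc⟩ on P: start {m0}
  [1] c ⇒ {m1}
  [2] c ⇒ no successor for P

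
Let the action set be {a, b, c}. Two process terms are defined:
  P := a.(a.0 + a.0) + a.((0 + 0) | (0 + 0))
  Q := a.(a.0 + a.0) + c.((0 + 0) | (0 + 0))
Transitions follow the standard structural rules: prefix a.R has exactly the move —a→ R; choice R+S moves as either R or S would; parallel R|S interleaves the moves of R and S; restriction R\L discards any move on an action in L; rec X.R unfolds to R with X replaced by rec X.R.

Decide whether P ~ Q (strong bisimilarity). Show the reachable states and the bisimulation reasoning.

P's transition system — 4 states:
  s0 = a.(a.0 + a.0) + a.((0 + 0) | (0 + 0)) | --a--▸ s1, --a--▸ s2
  s1 = (0 + 0) | (0 + 0) | ·
  s2 = a.0 + a.0 | --a--▸ s3
  s3 = 0 | ·
Q's transition system — 4 states:
  t0 = a.(a.0 + a.0) + c.((0 + 0) | (0 + 0)) | --a--▸ t1, --c--▸ t2
  t1 = a.0 + a.0 | --a--▸ t3
  t2 = (0 + 0) | (0 + 0) | ·
  t3 = 0 | ·
Partition-refinement fixed point:
  B0 = {s0}
  B1 = {s1, s3, t2, t3}
  B2 = {s2, t1}
  B3 = {t0}
s0 ∈ B0, t0 ∈ B3 → different blocks

NO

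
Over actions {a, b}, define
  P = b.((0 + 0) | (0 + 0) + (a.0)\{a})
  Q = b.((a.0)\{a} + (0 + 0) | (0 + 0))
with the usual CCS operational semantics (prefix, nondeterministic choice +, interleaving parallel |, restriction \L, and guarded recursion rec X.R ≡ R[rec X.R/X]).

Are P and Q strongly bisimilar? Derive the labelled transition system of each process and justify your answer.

Reachable graph of P (2 states):
  p0 = b.((0 + 0) | (0 + 0) + (a.0)\{a}) :: --b--▸ p1
  p1 = (0 + 0) | (0 + 0) + (a.0)\{a} :: ∅
Reachable graph of Q (2 states):
  q0 = b.((a.0)\{a} + (0 + 0) | (0 + 0)) :: --b--▸ q1
  q1 = (a.0)\{a} + (0 + 0) | (0 + 0) :: ∅
Partition-refinement fixed point:
  B0 = {p0, q0}
  B1 = {p1, q1}
p0 ∈ B0, q0 ∈ B0 → same block

P ~ Q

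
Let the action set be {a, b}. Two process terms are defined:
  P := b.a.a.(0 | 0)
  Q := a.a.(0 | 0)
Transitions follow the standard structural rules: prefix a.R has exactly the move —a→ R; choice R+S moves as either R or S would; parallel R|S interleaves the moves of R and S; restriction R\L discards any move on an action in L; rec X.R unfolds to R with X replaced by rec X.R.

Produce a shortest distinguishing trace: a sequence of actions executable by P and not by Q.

LTS(P): 4 reachable states
  p0 = b.a.a.(0 | 0) has moves —b→ p1
  p1 = a.a.(0 | 0) has moves —a→ p2
  p2 = a.(0 | 0) has moves —a→ p3
  p3 = 0 | 0 has moves ·
LTS(Q): 3 reachable states
  q0 = a.a.(0 | 0) has moves —a→ q1
  q1 = a.(0 | 0) has moves —a→ q2
  q2 = 0 | 0 has moves ·
Run σ = ⟨b⟩ on P: start {p0}
  after b @ step 1: {p1}
  — P admits the full trace.
Run σ = ⟨b⟩ on Q: start {q0}
  after b @ step 1: ∅ (Q stuck)

b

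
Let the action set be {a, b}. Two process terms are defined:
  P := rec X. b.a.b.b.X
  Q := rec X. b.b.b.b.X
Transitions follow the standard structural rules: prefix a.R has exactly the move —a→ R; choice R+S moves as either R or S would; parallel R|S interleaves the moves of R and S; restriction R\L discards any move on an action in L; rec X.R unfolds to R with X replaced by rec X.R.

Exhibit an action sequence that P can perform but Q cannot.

ba

P's transition system — 4 states:
  m0 = rec X. b.a.b.b.X ⊢ =b=> m1
  m1 = a.b.b.(rec X. b.a.b.b.X) ⊢ =a=> m2
  m2 = b.b.(rec X. b.a.b.b.X) ⊢ =b=> m3
  m3 = b.(rec X. b.a.b.b.X) ⊢ =b=> m0
Q's transition system — 4 states:
  n0 = rec X. b.b.b.b.X ⊢ =b=> n1
  n1 = b.b.b.(rec X. b.b.b.b.X) ⊢ =b=> n2
  n2 = b.b.(rec X. b.b.b.b.X) ⊢ =b=> n3
  n3 = b.(rec X. b.b.b.b.X) ⊢ =b=> n0
Executing ba from P (initial set {m0}):
  step 1 (b): {m1}
  step 2 (a): {m2}
  P completes σ.
Executing ba from Q (initial set {n0}):
  step 1 (b): {n1}
  step 2 (a): ∅  — Q cannot continue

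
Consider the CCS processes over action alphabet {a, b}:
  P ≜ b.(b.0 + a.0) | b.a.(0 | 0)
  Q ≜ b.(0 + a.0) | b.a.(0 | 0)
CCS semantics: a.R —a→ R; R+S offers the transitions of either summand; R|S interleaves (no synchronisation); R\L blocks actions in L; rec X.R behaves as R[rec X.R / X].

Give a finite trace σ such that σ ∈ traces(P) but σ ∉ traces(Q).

bbb

LTS(P): 9 reachable states
  u0 = b.(b.0 + a.0) | b.a.(0 | 0) ⊢ --b--▸ u1, --b--▸ u2
  u1 = (b.0 + a.0) | b.a.(0 | 0) ⊢ --a--▸ u3, --b--▸ u3, --b--▸ u4
  u2 = b.(b.0 + a.0) | a.(0 | 0) ⊢ --a--▸ u5, --b--▸ u4
  u3 = 0 | b.a.(0 | 0) ⊢ --b--▸ u6
  u4 = (b.0 + a.0) | a.(0 | 0) ⊢ --a--▸ u6, --a--▸ u7, --b--▸ u6
  u5 = b.(b.0 + a.0) | (0 | 0) ⊢ --b--▸ u7
  u6 = 0 | a.(0 | 0) ⊢ --a--▸ u8
  u7 = (b.0 + a.0) | (0 | 0) ⊢ --a--▸ u8, --b--▸ u8
  u8 = 0 | (0 | 0) ⊢ ·
LTS(Q): 9 reachable states
  v0 = b.(0 + a.0) | b.a.(0 | 0) ⊢ --b--▸ v1, --b--▸ v2
  v1 = (0 + a.0) | b.a.(0 | 0) ⊢ --a--▸ v3, --b--▸ v4
  v2 = b.(0 + a.0) | a.(0 | 0) ⊢ --a--▸ v5, --b--▸ v4
  v3 = 0 | b.a.(0 | 0) ⊢ --b--▸ v6
  v4 = (0 + a.0) | a.(0 | 0) ⊢ --a--▸ v6, --a--▸ v7
  v5 = b.(0 + a.0) | (0 | 0) ⊢ --b--▸ v7
  v6 = 0 | a.(0 | 0) ⊢ --a--▸ v8
  v7 = (0 + a.0) | (0 | 0) ⊢ --a--▸ v8
  v8 = 0 | (0 | 0) ⊢ ·
Executing bbb from P (initial set {u0}):
  [1] b ⇒ {u1, u2}
  [2] b ⇒ {u3, u4}
  [3] b ⇒ {u6}
  ✓ P
Executing bbb from Q (initial set {v0}):
  [1] b ⇒ {v1, v2}
  [2] b ⇒ {v4}
  [3] b ⇒ ∅  — Q cannot continue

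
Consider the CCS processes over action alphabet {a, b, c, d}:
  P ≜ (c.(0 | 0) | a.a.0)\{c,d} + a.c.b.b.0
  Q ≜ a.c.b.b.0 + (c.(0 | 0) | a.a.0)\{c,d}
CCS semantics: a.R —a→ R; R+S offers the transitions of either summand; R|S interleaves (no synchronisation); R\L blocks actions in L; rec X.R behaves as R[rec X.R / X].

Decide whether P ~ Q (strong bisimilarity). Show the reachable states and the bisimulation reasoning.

YES

Reachable graph of P (7 states):
  s0 = (c.(0 | 0) | a.a.0)\{c,d} + a.c.b.b.0 has moves =a=> s1, =a=> s2
  s1 = (c.(0 | 0) | a.0)\{c,d} has moves =a=> s3
  s2 = c.b.b.0 has moves =c=> s4
  s3 = (c.(0 | 0) | 0)\{c,d} has moves deadlocked
  s4 = b.b.0 has moves =b=> s5
  s5 = b.0 has moves =b=> s6
  s6 = 0 has moves deadlocked
Reachable graph of Q (7 states):
  t0 = a.c.b.b.0 + (c.(0 | 0) | a.a.0)\{c,d} has moves =a=> t1, =a=> t2
  t1 = (c.(0 | 0) | a.0)\{c,d} has moves =a=> t3
  t2 = c.b.b.0 has moves =c=> t4
  t3 = (c.(0 | 0) | 0)\{c,d} has moves deadlocked
  t4 = b.b.0 has moves =b=> t5
  t5 = b.0 has moves =b=> t6
  t6 = 0 has moves deadlocked
Partition-refinement fixed point:
  B0 = {s0, t0}
  B1 = {s2, t2}
  B2 = {s4, t4}
  B3 = {s5, t5}
  B4 = {s3, s6, t3, t6}
  B5 = {s1, t1}
s0 ∈ B0, t0 ∈ B0 → same block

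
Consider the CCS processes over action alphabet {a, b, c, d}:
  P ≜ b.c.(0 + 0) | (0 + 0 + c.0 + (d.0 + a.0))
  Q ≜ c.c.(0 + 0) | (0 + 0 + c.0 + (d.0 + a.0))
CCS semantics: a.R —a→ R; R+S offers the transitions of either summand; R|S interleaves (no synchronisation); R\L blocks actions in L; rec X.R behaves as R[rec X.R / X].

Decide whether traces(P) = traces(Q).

traces(P) ≠ traces(Q) — witness ⟨b⟩

Reachable graph of P (6 states):
  s0 = b.c.(0 + 0) | (0 + 0 + c.0 + (d.0 + a.0)) → —a→ s1, —b→ s2, —c→ s1, —d→ s1
  s1 = b.c.(0 + 0) | 0 → —b→ s3
  s2 = c.(0 + 0) | (0 + 0 + c.0 + (d.0 + a.0)) → —a→ s3, —c→ s3, —c→ s4, —d→ s3
  s3 = c.(0 + 0) | 0 → —c→ s5
  s4 = (0 + 0) | (0 + 0 + c.0 + (d.0 + a.0)) → —a→ s5, —c→ s5, —d→ s5
  s5 = (0 + 0) | 0 → ∅
Reachable graph of Q (6 states):
  t0 = c.c.(0 + 0) | (0 + 0 + c.0 + (d.0 + a.0)) → —a→ t1, —c→ t1, —c→ t2, —d→ t1
  t1 = c.c.(0 + 0) | 0 → —c→ t3
  t2 = c.(0 + 0) | (0 + 0 + c.0 + (d.0 + a.0)) → —a→ t3, —c→ t3, —c→ t4, —d→ t3
  t3 = c.(0 + 0) | 0 → —c→ t5
  t4 = (0 + 0) | (0 + 0 + c.0 + (d.0 + a.0)) → —a→ t5, —c→ t5, —d→ t5
  t5 = (0 + 0) | 0 → ∅
Run σ = ⟨b⟩ on P: start {s0}
  after b @ step 1: {s2}
  P completes σ.
Run σ = ⟨b⟩ on Q: start {t0}
  after b @ step 1: ∅  — Q cannot continue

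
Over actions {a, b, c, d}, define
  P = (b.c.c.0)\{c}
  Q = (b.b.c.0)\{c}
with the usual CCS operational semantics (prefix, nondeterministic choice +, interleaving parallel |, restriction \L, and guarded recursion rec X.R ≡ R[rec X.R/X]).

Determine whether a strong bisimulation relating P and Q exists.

P's transition system — 2 states:
  p0 = (b.c.c.0)\{c} has moves --b--▸ p1
  p1 = (c.c.0)\{c} has moves ·
Q's transition system — 3 states:
  q0 = (b.b.c.0)\{c} has moves --b--▸ q1
  q1 = (b.c.0)\{c} has moves --b--▸ q2
  q2 = (c.0)\{c} has moves ·
Coarsest stable partition (strong bisimilarity classes):
  B0 = {p0, q1}
  B1 = {p1, q2}
  B2 = {q0}
p0 ∈ B0, q0 ∈ B2 → different blocks

P ≁ Q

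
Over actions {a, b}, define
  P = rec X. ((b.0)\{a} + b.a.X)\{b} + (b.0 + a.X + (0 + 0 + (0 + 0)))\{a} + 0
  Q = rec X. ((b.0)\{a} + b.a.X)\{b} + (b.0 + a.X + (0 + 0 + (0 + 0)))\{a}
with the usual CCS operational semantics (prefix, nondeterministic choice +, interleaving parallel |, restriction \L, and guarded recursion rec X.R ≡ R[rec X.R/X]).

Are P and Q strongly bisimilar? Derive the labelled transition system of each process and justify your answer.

P's transition system — 2 states:
  u0 = rec X. ((b.0)\{a} + b.a.X)\{b} + (b.0 + a.X + (0 + 0 + (0 + 0)))\{a} + 0 → --b--▸ u1
  u1 = 0\{a} → stopped
Q's transition system — 2 states:
  v0 = rec X. ((b.0)\{a} + b.a.X)\{b} + (b.0 + a.X + (0 + 0 + (0 + 0)))\{a} → --b--▸ v1
  v1 = 0\{a} → stopped
Partition-refinement fixed point:
  B0 = {u0, v0}
  B1 = {u1, v1}
u0 ∈ B0, v0 ∈ B0 → same block

bisimilar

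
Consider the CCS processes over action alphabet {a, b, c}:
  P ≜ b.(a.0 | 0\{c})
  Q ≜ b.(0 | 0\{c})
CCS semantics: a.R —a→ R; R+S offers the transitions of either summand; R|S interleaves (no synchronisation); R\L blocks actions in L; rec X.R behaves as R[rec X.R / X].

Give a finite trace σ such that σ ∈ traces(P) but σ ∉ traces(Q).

P's transition system — 3 states:
  p0 = b.(a.0 | 0\{c}) → —b→ p1
  p1 = a.0 | 0\{c} → —a→ p2
  p2 = 0 | 0\{c} → deadlocked
Q's transition system — 2 states:
  q0 = b.(0 | 0\{c}) → —b→ q1
  q1 = 0 | 0\{c} → deadlocked
Executing ba from P (initial set {p0}):
  [1] b ⇒ {p1}
  [2] a ⇒ {p2}
  — P admits the full trace.
Executing ba from Q (initial set {q0}):
  [1] b ⇒ {q1}
  [2] a ⇒ no successor for Q

ba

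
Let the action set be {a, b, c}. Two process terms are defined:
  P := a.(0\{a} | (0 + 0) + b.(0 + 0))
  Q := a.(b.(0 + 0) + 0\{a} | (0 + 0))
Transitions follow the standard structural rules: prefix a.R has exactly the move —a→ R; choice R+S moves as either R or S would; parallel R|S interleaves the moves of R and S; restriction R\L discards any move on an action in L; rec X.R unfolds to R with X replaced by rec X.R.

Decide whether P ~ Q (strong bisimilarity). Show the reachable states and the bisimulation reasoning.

bisimilar

Reachable graph of P (3 states):
  u0 = a.(0\{a} | (0 + 0) + b.(0 + 0)) → —a→ u1
  u1 = 0\{a} | (0 + 0) + b.(0 + 0) → —b→ u2
  u2 = 0 + 0 → ·
Reachable graph of Q (3 states):
  v0 = a.(b.(0 + 0) + 0\{a} | (0 + 0)) → —a→ v1
  v1 = b.(0 + 0) + 0\{a} | (0 + 0) → —b→ v2
  v2 = 0 + 0 → ·
Partition-refinement fixed point:
  B0 = {u0, v0}
  B1 = {u1, v1}
  B2 = {u2, v2}
u0 ∈ B0, v0 ∈ B0 → same block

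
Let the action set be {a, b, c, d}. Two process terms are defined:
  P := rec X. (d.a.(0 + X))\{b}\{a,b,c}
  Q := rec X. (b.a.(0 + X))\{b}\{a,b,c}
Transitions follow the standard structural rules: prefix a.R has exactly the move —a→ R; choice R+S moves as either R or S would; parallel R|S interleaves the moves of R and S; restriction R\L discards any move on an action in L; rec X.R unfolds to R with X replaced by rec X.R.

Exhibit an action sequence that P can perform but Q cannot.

LTS(P): 2 reachable states
  p0 = rec X. (d.a.(0 + X))\{b}\{a,b,c} has moves =d=> p1
  p1 = (a.(0 + (rec X. (d.a.(0 + X))\{b}\{a,b,c})))\{b}\{a,b,c} has moves ∅
LTS(Q): 1 reachable states
  q0 = rec X. (b.a.(0 + X))\{b}\{a,b,c} has moves ∅
Executing d from P (initial set {p0}):
  step 1 (d): {p1}
  ✓ P
Executing d from Q (initial set {q0}):
  step 1 (d): ∅  — Q cannot continue

d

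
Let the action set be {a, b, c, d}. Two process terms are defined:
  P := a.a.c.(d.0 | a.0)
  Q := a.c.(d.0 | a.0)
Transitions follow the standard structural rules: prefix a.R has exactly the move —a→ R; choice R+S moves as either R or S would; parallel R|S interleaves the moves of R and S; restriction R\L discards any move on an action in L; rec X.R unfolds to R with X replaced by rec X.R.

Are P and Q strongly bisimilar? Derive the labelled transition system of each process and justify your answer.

P ≁ Q

P's transition system — 7 states:
  u0 = a.a.c.(d.0 | a.0) :: --a--▸ u1
  u1 = a.c.(d.0 | a.0) :: --a--▸ u2
  u2 = c.(d.0 | a.0) :: --c--▸ u3
  u3 = d.0 | a.0 :: --a--▸ u4, --d--▸ u5
  u4 = d.0 | 0 :: --d--▸ u6
  u5 = 0 | a.0 :: --a--▸ u6
  u6 = 0 | 0 :: stopped
Q's transition system — 6 states:
  v0 = a.c.(d.0 | a.0) :: --a--▸ v1
  v1 = c.(d.0 | a.0) :: --c--▸ v2
  v2 = d.0 | a.0 :: --a--▸ v3, --d--▸ v4
  v3 = d.0 | 0 :: --d--▸ v5
  v4 = 0 | a.0 :: --a--▸ v5
  v5 = 0 | 0 :: stopped
Coarsest stable partition (strong bisimilarity classes):
  B0 = {u0}
  B1 = {u1, v0}
  B2 = {u2, v1}
  B3 = {u3, v2}
  B4 = {u5, v4}
  B5 = {u6, v5}
  B6 = {u4, v3}
u0 ∈ B0, v0 ∈ B1 → different blocks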